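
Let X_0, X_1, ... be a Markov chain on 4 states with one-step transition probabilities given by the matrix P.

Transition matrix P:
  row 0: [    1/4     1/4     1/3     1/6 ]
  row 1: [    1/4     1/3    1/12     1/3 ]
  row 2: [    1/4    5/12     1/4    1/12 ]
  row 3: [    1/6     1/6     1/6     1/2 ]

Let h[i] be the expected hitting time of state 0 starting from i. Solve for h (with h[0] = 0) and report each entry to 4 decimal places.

h = [0.0000, 4.5441, 4.4118, 4.9853]

First-step conditioning: h[0] = 0; for i ≠ 0, h[i] = 1 + Σ_k P[i][k]·h[k].
  h[1] = 1 + 1/3·h[1] + 1/12·h[2] + 1/3·h[3]
  h[2] = 1 + 5/12·h[1] + 1/4·h[2] + 1/12·h[3]
  h[3] = 1 + 1/6·h[1] + 1/6·h[2] + 1/2·h[3]
Solving the 3×3 linear system over states ≠ 0 gives exactly h = [0, 309/68, 75/17, 339/68] (h[0] = 0 is the target).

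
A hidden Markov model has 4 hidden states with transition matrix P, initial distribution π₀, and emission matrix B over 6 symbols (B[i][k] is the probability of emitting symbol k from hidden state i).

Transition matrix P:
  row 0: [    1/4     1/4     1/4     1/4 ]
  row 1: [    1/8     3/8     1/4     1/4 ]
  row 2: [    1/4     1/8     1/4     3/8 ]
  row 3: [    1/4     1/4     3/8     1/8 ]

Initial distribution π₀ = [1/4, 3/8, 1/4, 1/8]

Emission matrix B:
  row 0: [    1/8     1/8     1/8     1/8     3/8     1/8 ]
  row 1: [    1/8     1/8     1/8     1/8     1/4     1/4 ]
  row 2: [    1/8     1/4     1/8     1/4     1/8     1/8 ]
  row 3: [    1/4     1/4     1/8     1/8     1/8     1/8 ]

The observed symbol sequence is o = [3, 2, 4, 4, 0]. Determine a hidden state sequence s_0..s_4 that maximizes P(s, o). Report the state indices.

t=0: δ = [3.125e-02, 4.688e-02, 6.250e-02, 1.562e-02]  (obs o_0=3)
t=1: δ = [1.953e-03, 2.197e-03, 1.953e-03, 2.930e-03]  ψ = [2, 1, 2, 2]  (obs o_1=2)
t=2: δ = [2.747e-04, 2.060e-04, 1.373e-04, 9.155e-05]  ψ = [3, 1, 3, 2]  (obs o_2=4)
t=3: δ = [2.575e-05, 1.931e-05, 8.583e-06, 8.583e-06]  ψ = [0, 1, 0, 0]  (obs o_3=4)
t=4: δ = [8.047e-07, 9.052e-07, 8.047e-07, 1.609e-06]  ψ = [0, 1, 0, 0]  (obs o_4=0)
backtrack: best end state = 3; path = [2, 3, 0, 0, 3]

path = [2, 3, 0, 0, 3]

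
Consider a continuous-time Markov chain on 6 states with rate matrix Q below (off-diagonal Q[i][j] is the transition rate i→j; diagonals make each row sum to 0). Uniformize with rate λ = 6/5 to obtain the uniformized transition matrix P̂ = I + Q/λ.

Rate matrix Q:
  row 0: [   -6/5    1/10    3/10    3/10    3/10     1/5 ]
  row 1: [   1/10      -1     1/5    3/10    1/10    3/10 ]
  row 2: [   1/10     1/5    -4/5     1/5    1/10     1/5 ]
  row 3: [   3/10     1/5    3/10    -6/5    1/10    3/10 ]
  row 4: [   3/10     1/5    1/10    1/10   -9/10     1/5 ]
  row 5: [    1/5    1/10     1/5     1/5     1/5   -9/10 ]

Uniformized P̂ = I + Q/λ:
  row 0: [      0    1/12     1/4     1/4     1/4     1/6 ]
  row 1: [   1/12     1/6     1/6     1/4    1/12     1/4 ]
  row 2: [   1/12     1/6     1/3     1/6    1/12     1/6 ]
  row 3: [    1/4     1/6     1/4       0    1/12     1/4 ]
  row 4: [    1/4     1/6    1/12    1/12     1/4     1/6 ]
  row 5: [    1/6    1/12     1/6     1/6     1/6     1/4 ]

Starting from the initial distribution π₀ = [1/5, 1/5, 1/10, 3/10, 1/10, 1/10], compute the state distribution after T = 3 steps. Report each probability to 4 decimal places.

t=0: π = [0.2000, 0.2000, 0.1000, 0.3000, 0.1000, 0.1000]
t=1: π = [0.1417, 0.1417, 0.2167, 0.1417, 0.1417, 0.2167]
t=2: π = [0.1368, 0.1368, 0.2146, 0.1549, 0.1486, 0.2083]
t=3: π = [0.1399, 0.1379, 0.2144, 0.1513, 0.1483, 0.2083]

π = [0.1399, 0.1379, 0.2144, 0.1513, 0.1483, 0.2083]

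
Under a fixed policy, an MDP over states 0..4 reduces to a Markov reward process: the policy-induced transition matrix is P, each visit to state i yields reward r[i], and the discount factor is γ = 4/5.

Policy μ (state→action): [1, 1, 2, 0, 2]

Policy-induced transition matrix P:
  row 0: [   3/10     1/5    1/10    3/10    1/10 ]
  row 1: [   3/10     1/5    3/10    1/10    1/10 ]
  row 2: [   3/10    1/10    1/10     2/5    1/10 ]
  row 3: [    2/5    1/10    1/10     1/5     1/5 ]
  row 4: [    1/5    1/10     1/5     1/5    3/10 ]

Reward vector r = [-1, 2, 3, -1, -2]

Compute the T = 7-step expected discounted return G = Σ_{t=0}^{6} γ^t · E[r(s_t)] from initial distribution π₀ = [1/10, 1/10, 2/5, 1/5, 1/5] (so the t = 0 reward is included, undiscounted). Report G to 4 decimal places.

t=0: π = [0.1000, 0.1000, 0.4000, 0.2000, 0.2000], E[r] = 0.7000, γ^t·E[r] = 0.700000, running G = 0.700000
t=1: π = [0.3000, 0.1200, 0.1400, 0.2800, 0.1600], E[r] = -0.2400, γ^t·E[r] = -0.192000, running G = 0.508000
t=2: π = [0.3120, 0.1420, 0.1400, 0.2460, 0.1600], E[r] = -0.1740, γ^t·E[r] = -0.111360, running G = 0.396640
t=3: π = [0.3086, 0.1454, 0.1444, 0.2450, 0.1566], E[r] = -0.1428, γ^t·E[r] = -0.073114, running G = 0.323526
t=4: π = [0.3088, 0.1454, 0.1447, 0.2452, 0.1558], E[r] = -0.1407, γ^t·E[r] = -0.057614, running G = 0.265912
t=5: π = [0.3089, 0.1454, 0.1447, 0.2453, 0.1557], E[r] = -0.1408, γ^t·E[r] = -0.046126, running G = 0.219787
t=6: π = [0.3090, 0.1454, 0.1447, 0.2453, 0.1557], E[r] = -0.1407, γ^t·E[r] = -0.036895, running G = 0.182891

G = 0.1829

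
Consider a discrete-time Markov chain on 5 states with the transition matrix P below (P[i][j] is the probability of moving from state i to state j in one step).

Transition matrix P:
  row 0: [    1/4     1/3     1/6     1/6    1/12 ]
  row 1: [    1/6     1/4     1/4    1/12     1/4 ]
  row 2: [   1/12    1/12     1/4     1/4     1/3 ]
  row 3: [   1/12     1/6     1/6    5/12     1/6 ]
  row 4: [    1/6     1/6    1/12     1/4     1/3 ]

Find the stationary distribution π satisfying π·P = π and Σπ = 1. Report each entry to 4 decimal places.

π = [0.1432, 0.1917, 0.1774, 0.2473, 0.2403]

Balance equations π_j = Σ_i π_i·P[i][j]:
  π_0 = 1/4·π_0 + 1/6·π_1 + 1/12·π_2 + 1/12·π_3 + 1/6·π_4
  π_1 = 1/3·π_0 + 1/4·π_1 + 1/12·π_2 + 1/6·π_3 + 1/6·π_4
  π_2 = 1/6·π_0 + 1/4·π_1 + 1/4·π_2 + 1/6·π_3 + 1/12·π_4
  π_3 = 1/6·π_0 + 1/12·π_1 + 1/4·π_2 + 5/12·π_3 + 1/4·π_4
  normalize: π_0 + π_1 + π_2 + π_3 + π_4 = 1
Solving the linear system gives exactly π = [1759/12283, 2355/12283, 2179/12283, 3038/12283, 2952/12283].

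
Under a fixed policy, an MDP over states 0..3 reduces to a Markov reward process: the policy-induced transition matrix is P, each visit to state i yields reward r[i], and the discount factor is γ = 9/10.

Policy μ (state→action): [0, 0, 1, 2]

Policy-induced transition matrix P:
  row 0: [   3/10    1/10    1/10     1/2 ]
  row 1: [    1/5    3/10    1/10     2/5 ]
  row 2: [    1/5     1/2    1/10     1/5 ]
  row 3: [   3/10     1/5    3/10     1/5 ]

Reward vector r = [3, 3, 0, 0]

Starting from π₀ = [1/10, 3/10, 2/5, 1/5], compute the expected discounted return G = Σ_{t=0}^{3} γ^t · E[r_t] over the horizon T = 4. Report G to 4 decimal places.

G = 5.0736

t=0: π = [0.1000, 0.3000, 0.4000, 0.2000], E[r] = 1.2000, γ^t·E[r] = 1.200000, running G = 1.200000
t=1: π = [0.2300, 0.3400, 0.1400, 0.2900], E[r] = 1.7100, γ^t·E[r] = 1.539000, running G = 2.739000
t=2: π = [0.2520, 0.2530, 0.1580, 0.3370], E[r] = 1.5150, γ^t·E[r] = 1.227150, running G = 3.966150
t=3: π = [0.2589, 0.2475, 0.1674, 0.3262], E[r] = 1.5192, γ^t·E[r] = 1.107497, running G = 5.073647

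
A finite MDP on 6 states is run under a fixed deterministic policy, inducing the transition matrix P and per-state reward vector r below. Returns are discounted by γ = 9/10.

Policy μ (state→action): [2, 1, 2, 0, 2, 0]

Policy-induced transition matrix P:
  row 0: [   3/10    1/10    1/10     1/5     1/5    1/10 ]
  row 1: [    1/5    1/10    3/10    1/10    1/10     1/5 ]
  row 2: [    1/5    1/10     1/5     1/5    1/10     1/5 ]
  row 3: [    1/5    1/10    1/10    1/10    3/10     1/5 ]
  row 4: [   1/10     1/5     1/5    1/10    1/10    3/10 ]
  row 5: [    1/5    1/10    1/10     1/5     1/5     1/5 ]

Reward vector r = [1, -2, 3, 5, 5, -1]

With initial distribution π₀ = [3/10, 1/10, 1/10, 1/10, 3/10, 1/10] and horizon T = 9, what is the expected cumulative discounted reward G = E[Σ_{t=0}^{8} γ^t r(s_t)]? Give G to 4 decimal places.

G = 11.8192

t=0: π = [0.3000, 0.1000, 0.1000, 0.1000, 0.3000, 0.1000], E[r] = 2.3000, γ^t·E[r] = 2.300000, running G = 2.300000
t=1: π = [0.2000, 0.1300, 0.1600, 0.1500, 0.1600, 0.2000], E[r] = 1.7700, γ^t·E[r] = 1.593000, running G = 3.893000
t=2: π = [0.2040, 0.1160, 0.1580, 0.1560, 0.1700, 0.1960], E[r] = 1.8800, γ^t·E[r] = 1.522800, running G = 5.415800
t=3: π = [0.2034, 0.1170, 0.1560, 0.1558, 0.1712, 0.1966], E[r] = 1.8758, γ^t·E[r] = 1.367458, running G = 6.783258
t=4: π = [0.2032, 0.1171, 0.1561, 0.1556, 0.1712, 0.1968], E[r] = 1.8744, γ^t·E[r] = 1.229768, running G = 8.013026
t=5: π = [0.2032, 0.1171, 0.1562, 0.1556, 0.1711, 0.1968], E[r] = 1.8743, γ^t·E[r] = 1.106753, running G = 9.119779
t=6: π = [0.2032, 0.1171, 0.1562, 0.1556, 0.1711, 0.1968], E[r] = 1.8743, γ^t·E[r] = 0.996097, running G = 10.115876
t=7: π = [0.2032, 0.1171, 0.1561, 0.1556, 0.1711, 0.1968], E[r] = 1.8743, γ^t·E[r] = 0.896487, running G = 11.012363
t=8: π = [0.2032, 0.1171, 0.1561, 0.1556, 0.1711, 0.1968], E[r] = 1.8743, γ^t·E[r] = 0.806838, running G = 11.819201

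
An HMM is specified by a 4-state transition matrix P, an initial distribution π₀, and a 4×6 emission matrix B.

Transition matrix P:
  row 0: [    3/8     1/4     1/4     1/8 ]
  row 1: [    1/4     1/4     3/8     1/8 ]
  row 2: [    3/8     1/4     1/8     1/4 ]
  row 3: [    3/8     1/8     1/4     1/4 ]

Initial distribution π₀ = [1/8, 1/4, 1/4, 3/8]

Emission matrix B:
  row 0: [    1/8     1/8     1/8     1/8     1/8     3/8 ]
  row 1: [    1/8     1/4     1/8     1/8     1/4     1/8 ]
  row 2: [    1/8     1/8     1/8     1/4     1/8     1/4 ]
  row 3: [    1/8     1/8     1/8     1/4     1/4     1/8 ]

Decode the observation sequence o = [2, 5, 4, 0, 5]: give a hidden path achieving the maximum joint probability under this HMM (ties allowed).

t=0: δ = [1.562e-02, 3.125e-02, 3.125e-02, 4.688e-02]  (obs o_0=2)
t=1: δ = [6.592e-03, 9.766e-04, 2.930e-03, 1.465e-03]  ψ = [3, 1, 1, 3]  (obs o_1=5)
t=2: δ = [3.090e-04, 4.120e-04, 2.060e-04, 2.060e-04]  ψ = [0, 0, 0, 0]  (obs o_2=4)
t=3: δ = [1.448e-05, 1.287e-05, 1.931e-05, 6.437e-06]  ψ = [0, 1, 1, 1]  (obs o_3=0)
t=4: δ = [2.716e-06, 6.035e-07, 1.207e-06, 6.035e-07]  ψ = [2, 2, 1, 2]  (obs o_4=5)
backtrack: best end state = 0; path = [3, 0, 1, 2, 0]

path = [3, 0, 1, 2, 0]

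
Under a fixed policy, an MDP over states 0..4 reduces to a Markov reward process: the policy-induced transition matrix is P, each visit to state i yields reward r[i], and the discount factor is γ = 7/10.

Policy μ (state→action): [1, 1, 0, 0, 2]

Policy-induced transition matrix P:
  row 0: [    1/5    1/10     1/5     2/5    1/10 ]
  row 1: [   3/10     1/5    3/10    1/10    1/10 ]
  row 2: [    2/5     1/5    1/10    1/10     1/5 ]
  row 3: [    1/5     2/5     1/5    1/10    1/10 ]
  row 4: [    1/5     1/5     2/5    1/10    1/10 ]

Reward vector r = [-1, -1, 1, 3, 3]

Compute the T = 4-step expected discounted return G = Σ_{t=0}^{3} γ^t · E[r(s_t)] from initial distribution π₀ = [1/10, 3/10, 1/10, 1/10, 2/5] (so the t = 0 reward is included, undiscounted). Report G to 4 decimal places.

t=0: π = [0.1000, 0.3000, 0.1000, 0.1000, 0.4000], E[r] = 1.2000, γ^t·E[r] = 1.200000, running G = 1.200000
t=1: π = [0.2500, 0.2100, 0.3000, 0.1300, 0.1100], E[r] = 0.5600, γ^t·E[r] = 0.392000, running G = 1.592000
t=2: π = [0.2810, 0.2010, 0.2130, 0.1750, 0.1300], E[r] = 0.6460, γ^t·E[r] = 0.316540, running G = 1.908540
t=3: π = [0.2627, 0.2069, 0.2248, 0.1843, 0.1213], E[r] = 0.6720, γ^t·E[r] = 0.230496, running G = 2.139036

G = 2.1390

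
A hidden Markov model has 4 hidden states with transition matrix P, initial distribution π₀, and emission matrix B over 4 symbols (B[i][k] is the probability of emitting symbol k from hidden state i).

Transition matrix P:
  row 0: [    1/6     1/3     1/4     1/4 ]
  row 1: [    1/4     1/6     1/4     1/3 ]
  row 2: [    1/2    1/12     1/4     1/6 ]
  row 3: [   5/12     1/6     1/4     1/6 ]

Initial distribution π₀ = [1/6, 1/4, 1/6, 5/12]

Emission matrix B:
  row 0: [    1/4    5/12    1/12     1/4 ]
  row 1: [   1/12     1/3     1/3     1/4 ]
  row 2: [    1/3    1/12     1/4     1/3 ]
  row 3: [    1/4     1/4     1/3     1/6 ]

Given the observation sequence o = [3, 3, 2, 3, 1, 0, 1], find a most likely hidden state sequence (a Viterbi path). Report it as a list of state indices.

path = [3, 0, 1, 2, 0, 2, 0]

t=0: δ = [4.167e-02, 6.250e-02, 5.556e-02, 6.944e-02]  (obs o_0=3)
t=1: δ = [7.234e-03, 3.472e-03, 5.787e-03, 3.472e-03]  ψ = [3, 0, 3, 1]  (obs o_1=3)
t=2: δ = [2.411e-04, 8.038e-04, 4.521e-04, 6.028e-04]  ψ = [2, 0, 0, 0]  (obs o_2=2)
t=3: δ = [6.279e-05, 3.349e-05, 6.698e-05, 4.465e-05]  ψ = [3, 1, 1, 1]  (obs o_3=3)
t=4: δ = [1.395e-05, 6.977e-06, 1.395e-06, 3.925e-06]  ψ = [2, 0, 2, 0]  (obs o_4=1)
t=5: δ = [5.814e-07, 3.876e-07, 1.163e-06, 8.721e-07]  ψ = [0, 0, 0, 0]  (obs o_5=0)
t=6: δ = [2.423e-07, 6.460e-08, 2.423e-08, 4.845e-08]  ψ = [2, 0, 2, 2]  (obs o_6=1)
backtrack: best end state = 0; path = [3, 0, 1, 2, 0, 2, 0]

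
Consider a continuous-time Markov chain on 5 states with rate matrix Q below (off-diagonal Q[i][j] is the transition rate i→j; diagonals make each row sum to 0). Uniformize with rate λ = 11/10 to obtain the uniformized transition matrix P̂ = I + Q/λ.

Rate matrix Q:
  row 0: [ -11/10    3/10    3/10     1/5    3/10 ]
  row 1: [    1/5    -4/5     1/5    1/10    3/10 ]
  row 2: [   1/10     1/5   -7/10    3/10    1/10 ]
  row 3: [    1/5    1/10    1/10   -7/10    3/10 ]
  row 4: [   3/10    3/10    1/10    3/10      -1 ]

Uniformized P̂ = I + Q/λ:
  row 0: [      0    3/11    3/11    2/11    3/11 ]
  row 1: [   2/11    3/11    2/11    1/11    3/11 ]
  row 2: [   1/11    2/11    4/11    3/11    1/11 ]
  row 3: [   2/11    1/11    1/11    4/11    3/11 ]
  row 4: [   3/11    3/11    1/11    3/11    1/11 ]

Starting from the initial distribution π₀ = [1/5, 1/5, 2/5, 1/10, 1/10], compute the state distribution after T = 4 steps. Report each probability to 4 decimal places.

π = [0.1547, 0.2110, 0.1904, 0.2427, 0.2011]

t=0: π = [0.2000, 0.2000, 0.4000, 0.1000, 0.1000]
t=1: π = [0.1182, 0.2182, 0.2545, 0.2273, 0.1818]
t=2: π = [0.1537, 0.2083, 0.2017, 0.2430, 0.1934]
t=3: π = [0.1531, 0.2102, 0.1928, 0.2430, 0.2009]
t=4: π = [0.1547, 0.2110, 0.1904, 0.2427, 0.2011]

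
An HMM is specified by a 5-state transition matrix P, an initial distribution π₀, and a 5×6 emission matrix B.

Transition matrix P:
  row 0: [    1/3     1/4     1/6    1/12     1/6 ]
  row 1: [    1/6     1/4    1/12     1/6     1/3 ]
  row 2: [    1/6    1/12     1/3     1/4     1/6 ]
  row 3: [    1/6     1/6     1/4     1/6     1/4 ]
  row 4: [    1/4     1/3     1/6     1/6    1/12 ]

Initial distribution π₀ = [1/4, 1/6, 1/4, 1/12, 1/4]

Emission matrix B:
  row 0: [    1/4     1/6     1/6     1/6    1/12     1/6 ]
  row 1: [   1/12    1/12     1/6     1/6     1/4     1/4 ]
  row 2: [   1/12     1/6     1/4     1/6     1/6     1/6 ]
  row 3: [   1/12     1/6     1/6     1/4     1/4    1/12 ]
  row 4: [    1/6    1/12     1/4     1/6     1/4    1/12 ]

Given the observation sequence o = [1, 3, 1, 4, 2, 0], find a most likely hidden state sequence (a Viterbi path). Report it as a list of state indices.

t=0: δ = [4.167e-02, 1.389e-02, 4.167e-02, 1.389e-02, 2.083e-02]  (obs o_0=1)
t=1: δ = [2.315e-03, 1.736e-03, 2.315e-03, 2.604e-03, 1.157e-03]  ψ = [0, 0, 2, 2, 0]  (obs o_1=3)
t=2: δ = [1.286e-04, 4.823e-05, 1.286e-04, 9.645e-05, 5.425e-05]  ψ = [0, 0, 2, 2, 3]  (obs o_2=1)
t=3: δ = [3.572e-06, 8.038e-06, 7.144e-06, 8.038e-06, 6.028e-06]  ψ = [0, 0, 2, 2, 3]  (obs o_3=4)
t=4: δ = [2.512e-07, 3.349e-07, 5.954e-07, 2.977e-07, 6.698e-07]  ψ = [4, 1, 2, 2, 1]  (obs o_4=2)
t=5: δ = [4.186e-08, 1.861e-08, 1.654e-08, 1.240e-08, 1.861e-08]  ψ = [4, 4, 2, 2, 1]  (obs o_5=0)
backtrack: best end state = 0; path = [0, 0, 0, 1, 4, 0]

path = [0, 0, 0, 1, 4, 0]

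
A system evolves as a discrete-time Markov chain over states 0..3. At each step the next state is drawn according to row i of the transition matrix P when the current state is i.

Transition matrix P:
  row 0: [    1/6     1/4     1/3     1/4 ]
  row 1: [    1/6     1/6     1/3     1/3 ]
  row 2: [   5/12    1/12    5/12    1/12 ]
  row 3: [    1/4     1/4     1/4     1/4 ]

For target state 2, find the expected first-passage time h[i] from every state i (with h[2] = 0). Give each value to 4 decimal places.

h = [3.2165, 3.2371, 0.0000, 3.4845]

First-step conditioning: h[2] = 0; for i ≠ 2, h[i] = 1 + Σ_k P[i][k]·h[k].
  h[0] = 1 + 1/6·h[0] + 1/4·h[1] + 1/4·h[3]
  h[1] = 1 + 1/6·h[0] + 1/6·h[1] + 1/3·h[3]
  h[3] = 1 + 1/4·h[0] + 1/4·h[1] + 1/4·h[3]
Solving the 3×3 linear system over states ≠ 2 gives exactly h = [312/97, 314/97, 0, 338/97] (h[2] = 0 is the target).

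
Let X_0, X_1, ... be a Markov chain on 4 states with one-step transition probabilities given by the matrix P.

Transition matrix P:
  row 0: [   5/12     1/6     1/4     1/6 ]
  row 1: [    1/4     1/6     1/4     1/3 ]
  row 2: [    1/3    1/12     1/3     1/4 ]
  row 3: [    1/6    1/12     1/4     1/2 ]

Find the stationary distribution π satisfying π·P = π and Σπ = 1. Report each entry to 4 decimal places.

Balance equations π_j = Σ_i π_i·P[i][j]:
  π_0 = 5/12·π_0 + 1/4·π_1 + 1/3·π_2 + 1/6·π_3
  π_1 = 1/6·π_0 + 1/6·π_1 + 1/12·π_2 + 1/12·π_3
  π_2 = 1/4·π_0 + 1/4·π_1 + 1/3·π_2 + 1/4·π_3
  normalize: π_0 + π_1 + π_2 + π_3 = 1
Solving the linear system gives exactly π = [29/98, 127/1078, 3/11, 169/539].

π = [0.2959, 0.1178, 0.2727, 0.3135]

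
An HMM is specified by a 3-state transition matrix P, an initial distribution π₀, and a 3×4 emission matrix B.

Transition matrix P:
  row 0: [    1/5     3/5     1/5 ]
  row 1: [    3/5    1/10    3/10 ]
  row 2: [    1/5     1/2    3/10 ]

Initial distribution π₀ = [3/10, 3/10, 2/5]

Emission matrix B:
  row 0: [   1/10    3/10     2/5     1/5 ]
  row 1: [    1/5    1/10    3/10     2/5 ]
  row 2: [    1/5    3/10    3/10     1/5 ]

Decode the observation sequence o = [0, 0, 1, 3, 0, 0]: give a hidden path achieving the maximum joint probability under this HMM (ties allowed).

t=0: δ = [3.000e-02, 6.000e-02, 8.000e-02]  (obs o_0=0)
t=1: δ = [3.600e-03, 8.000e-03, 4.800e-03]  ψ = [1, 2, 2]  (obs o_1=0)
t=2: δ = [1.440e-03, 2.400e-04, 7.200e-04]  ψ = [1, 2, 1]  (obs o_2=1)
t=3: δ = [5.760e-05, 3.456e-04, 5.760e-05]  ψ = [0, 0, 0]  (obs o_3=3)
t=4: δ = [2.074e-05, 6.912e-06, 2.074e-05]  ψ = [1, 0, 1]  (obs o_4=0)
t=5: δ = [4.147e-07, 2.488e-06, 1.244e-06]  ψ = [0, 0, 2]  (obs o_5=0)
backtrack: best end state = 1; path = [2, 1, 0, 1, 0, 1]

path = [2, 1, 0, 1, 0, 1]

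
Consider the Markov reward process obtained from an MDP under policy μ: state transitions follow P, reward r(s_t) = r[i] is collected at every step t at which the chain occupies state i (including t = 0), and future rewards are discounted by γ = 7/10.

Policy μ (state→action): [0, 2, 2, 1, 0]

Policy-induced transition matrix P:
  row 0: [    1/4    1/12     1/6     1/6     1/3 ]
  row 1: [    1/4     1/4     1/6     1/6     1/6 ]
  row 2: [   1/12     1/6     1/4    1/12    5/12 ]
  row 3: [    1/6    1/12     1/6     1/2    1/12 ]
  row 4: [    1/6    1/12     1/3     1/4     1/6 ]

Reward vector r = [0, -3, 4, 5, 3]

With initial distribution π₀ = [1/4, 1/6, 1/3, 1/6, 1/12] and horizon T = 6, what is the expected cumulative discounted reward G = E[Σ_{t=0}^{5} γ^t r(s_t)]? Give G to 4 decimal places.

G = 6.5452

t=0: π = [0.2500, 0.1667, 0.3333, 0.1667, 0.0833], E[r] = 1.9167, γ^t·E[r] = 1.916667, running G = 1.916667
t=1: π = [0.1736, 0.1389, 0.2083, 0.2014, 0.2778], E[r] = 2.2569, γ^t·E[r] = 1.579861, running G = 3.496528
t=2: π = [0.1753, 0.1238, 0.2303, 0.2396, 0.2309], E[r] = 2.4404, γ^t·E[r] = 1.195793, running G = 4.692321
t=3: π = [0.1724, 0.1232, 0.2243, 0.2466, 0.2335], E[r] = 2.4613, γ^t·E[r] = 0.844217, running G = 5.536538
t=4: π = [0.1726, 0.1226, 0.2243, 0.2496, 0.2309], E[r] = 2.4704, γ^t·E[r] = 0.593138, running G = 6.129676
t=5: π = [0.1726, 0.1224, 0.2238, 0.2504, 0.2307], E[r] = 2.4723, γ^t·E[r] = 0.415517, running G = 6.545193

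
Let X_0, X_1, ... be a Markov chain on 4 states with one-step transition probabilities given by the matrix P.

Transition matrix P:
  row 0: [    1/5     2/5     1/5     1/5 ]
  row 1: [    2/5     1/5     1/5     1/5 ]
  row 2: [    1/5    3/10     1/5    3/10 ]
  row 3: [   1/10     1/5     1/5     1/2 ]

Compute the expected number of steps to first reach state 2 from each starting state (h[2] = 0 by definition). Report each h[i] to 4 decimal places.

First-step conditioning: h[2] = 0; for i ≠ 2, h[i] = 1 + Σ_k P[i][k]·h[k].
  h[0] = 1 + 1/5·h[0] + 2/5·h[1] + 1/5·h[3]
  h[1] = 1 + 2/5·h[0] + 1/5·h[1] + 1/5·h[3]
  h[3] = 1 + 1/10·h[0] + 1/5·h[1] + 1/2·h[3]
Solving the 3×3 linear system over states ≠ 2 gives exactly h = [5, 5, 0, 5] (h[2] = 0 is the target).

h = [5.0000, 5.0000, 0.0000, 5.0000]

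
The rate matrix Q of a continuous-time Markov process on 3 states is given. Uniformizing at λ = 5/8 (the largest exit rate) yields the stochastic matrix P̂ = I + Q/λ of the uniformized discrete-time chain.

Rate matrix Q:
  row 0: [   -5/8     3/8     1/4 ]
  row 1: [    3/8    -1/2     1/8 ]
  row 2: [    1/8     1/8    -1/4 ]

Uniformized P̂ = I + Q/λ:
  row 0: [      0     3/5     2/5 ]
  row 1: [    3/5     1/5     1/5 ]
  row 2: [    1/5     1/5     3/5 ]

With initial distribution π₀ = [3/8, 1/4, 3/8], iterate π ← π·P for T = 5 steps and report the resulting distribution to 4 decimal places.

t=0: π = [0.3750, 0.2500, 0.3750]
t=1: π = [0.2250, 0.3500, 0.4250]
t=2: π = [0.2950, 0.2900, 0.4150]
t=3: π = [0.2570, 0.3180, 0.4250]
t=4: π = [0.2758, 0.3028, 0.4214]
t=5: π = [0.2660, 0.3103, 0.4237]

π = [0.2660, 0.3103, 0.4237]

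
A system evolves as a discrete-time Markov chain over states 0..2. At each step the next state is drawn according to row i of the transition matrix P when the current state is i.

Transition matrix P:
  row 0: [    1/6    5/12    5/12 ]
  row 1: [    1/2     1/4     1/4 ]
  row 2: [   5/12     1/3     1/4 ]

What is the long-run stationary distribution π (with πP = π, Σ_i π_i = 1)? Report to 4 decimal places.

π = [0.3557, 0.3351, 0.3093]

Balance equations π_j = Σ_i π_i·P[i][j]:
  π_0 = 1/6·π_0 + 1/2·π_1 + 5/12·π_2
  π_1 = 5/12·π_0 + 1/4·π_1 + 1/3·π_2
  normalize: π_0 + π_1 + π_2 = 1
Solving the linear system gives exactly π = [69/194, 65/194, 30/97].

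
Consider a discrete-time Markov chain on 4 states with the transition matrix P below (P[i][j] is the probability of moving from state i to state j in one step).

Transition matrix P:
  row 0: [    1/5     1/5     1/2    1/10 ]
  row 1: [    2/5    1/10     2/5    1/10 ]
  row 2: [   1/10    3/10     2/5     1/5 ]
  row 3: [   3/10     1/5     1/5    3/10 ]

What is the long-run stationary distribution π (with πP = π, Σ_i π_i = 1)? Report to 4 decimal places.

π = [0.2220, 0.2170, 0.3875, 0.1734]

Balance equations π_j = Σ_i π_i·P[i][j]:
  π_0 = 1/5·π_0 + 2/5·π_1 + 1/10·π_2 + 3/10·π_3
  π_1 = 1/5·π_0 + 1/10·π_1 + 3/10·π_2 + 1/5·π_3
  π_2 = 1/2·π_0 + 2/5·π_1 + 2/5·π_2 + 1/5·π_3
  normalize: π_0 + π_1 + π_2 + π_3 = 1
Solving the linear system gives exactly π = [224/1009, 219/1009, 391/1009, 175/1009].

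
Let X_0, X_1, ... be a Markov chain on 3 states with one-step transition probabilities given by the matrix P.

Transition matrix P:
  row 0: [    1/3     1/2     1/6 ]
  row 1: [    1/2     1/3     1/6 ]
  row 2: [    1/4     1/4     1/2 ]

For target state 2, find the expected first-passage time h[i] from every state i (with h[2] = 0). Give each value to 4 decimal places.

h = [6.0000, 6.0000, 0.0000]

First-step conditioning: h[2] = 0; for i ≠ 2, h[i] = 1 + Σ_k P[i][k]·h[k].
  h[0] = 1 + 1/3·h[0] + 1/2·h[1]
  h[1] = 1 + 1/2·h[0] + 1/3·h[1]
Solving the 2×2 linear system over states ≠ 2 gives exactly h = [6, 6, 0] (h[2] = 0 is the target).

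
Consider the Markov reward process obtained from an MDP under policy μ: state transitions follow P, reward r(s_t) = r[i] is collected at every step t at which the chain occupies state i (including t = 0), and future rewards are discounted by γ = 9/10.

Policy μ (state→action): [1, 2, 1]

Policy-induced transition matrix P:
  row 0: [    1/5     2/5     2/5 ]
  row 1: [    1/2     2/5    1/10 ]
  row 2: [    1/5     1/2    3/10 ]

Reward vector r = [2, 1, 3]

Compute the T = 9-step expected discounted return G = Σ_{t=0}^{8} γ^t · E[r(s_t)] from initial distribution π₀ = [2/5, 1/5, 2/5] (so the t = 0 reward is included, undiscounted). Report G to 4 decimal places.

G = 11.5660

t=0: π = [0.4000, 0.2000, 0.4000], E[r] = 2.2000, γ^t·E[r] = 2.200000, running G = 2.200000
t=1: π = [0.2600, 0.4400, 0.3000], E[r] = 1.8600, γ^t·E[r] = 1.674000, running G = 3.874000
t=2: π = [0.3320, 0.4300, 0.2380], E[r] = 1.8080, γ^t·E[r] = 1.464480, running G = 5.338480
t=3: π = [0.3290, 0.4238, 0.2472], E[r] = 1.8234, γ^t·E[r] = 1.329259, running G = 6.667739
t=4: π = [0.3271, 0.4247, 0.2481], E[r] = 1.8234, γ^t·E[r] = 1.196346, running G = 7.864084
t=5: π = [0.3274, 0.4248, 0.2478], E[r] = 1.8230, γ^t·E[r] = 1.076437, running G = 8.940522
t=6: π = [0.3274, 0.4248, 0.2478], E[r] = 1.8230, γ^t·E[r] = 0.968818, running G = 9.909340
t=7: π = [0.3274, 0.4248, 0.2478], E[r] = 1.8230, γ^t·E[r] = 0.871941, running G = 10.781280
t=8: π = [0.3274, 0.4248, 0.2478], E[r] = 1.8230, γ^t·E[r] = 0.784746, running G = 11.566026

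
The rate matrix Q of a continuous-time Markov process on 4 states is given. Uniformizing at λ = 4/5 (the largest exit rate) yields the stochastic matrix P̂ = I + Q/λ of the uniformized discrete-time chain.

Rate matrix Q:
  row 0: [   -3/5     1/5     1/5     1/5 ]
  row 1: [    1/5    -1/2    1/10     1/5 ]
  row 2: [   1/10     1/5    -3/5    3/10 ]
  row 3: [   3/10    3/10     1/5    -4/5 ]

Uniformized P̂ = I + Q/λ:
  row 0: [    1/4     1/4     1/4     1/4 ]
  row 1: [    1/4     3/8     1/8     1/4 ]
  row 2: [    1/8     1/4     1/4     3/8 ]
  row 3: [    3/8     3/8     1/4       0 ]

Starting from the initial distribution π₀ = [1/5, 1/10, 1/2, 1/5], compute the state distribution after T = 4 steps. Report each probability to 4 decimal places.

t=0: π = [0.2000, 0.1000, 0.5000, 0.2000]
t=1: π = [0.2125, 0.2875, 0.2375, 0.2625]
t=2: π = [0.2531, 0.3188, 0.2141, 0.2141]
t=3: π = [0.2500, 0.3166, 0.2102, 0.2232]
t=4: π = [0.2516, 0.3175, 0.2104, 0.2205]

π = [0.2516, 0.3175, 0.2104, 0.2205]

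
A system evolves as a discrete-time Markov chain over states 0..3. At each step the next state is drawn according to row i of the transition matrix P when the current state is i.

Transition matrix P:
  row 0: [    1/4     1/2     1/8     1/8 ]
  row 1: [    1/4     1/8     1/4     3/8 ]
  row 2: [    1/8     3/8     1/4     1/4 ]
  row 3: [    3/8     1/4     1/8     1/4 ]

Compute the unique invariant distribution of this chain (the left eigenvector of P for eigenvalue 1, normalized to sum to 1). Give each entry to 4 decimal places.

π = [0.2587, 0.3003, 0.1858, 0.2552]

Balance equations π_j = Σ_i π_i·P[i][j]:
  π_0 = 1/4·π_0 + 1/4·π_1 + 1/8·π_2 + 3/8·π_3
  π_1 = 1/2·π_0 + 1/8·π_1 + 3/8·π_2 + 1/4·π_3
  π_2 = 1/8·π_0 + 1/4·π_1 + 1/4·π_2 + 1/8·π_3
  normalize: π_0 + π_1 + π_2 + π_3 = 1
Solving the linear system gives exactly π = [149/576, 173/576, 107/576, 49/192].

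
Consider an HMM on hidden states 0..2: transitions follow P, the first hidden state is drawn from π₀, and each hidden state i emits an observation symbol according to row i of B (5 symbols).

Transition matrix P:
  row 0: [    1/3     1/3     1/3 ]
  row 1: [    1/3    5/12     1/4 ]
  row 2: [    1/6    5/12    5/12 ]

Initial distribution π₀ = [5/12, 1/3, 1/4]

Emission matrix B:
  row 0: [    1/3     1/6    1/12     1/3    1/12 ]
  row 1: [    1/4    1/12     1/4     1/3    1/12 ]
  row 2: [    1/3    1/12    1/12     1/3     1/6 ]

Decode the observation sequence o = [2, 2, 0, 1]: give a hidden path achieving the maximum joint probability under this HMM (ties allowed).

path = [1, 1, 0, 0]

t=0: δ = [3.472e-02, 8.333e-02, 2.083e-02]  (obs o_0=2)
t=1: δ = [2.315e-03, 8.681e-03, 1.736e-03]  ψ = [1, 1, 1]  (obs o_1=2)
t=2: δ = [9.645e-04, 9.042e-04, 7.234e-04]  ψ = [1, 1, 1]  (obs o_2=0)
t=3: δ = [5.358e-05, 3.140e-05, 2.679e-05]  ψ = [0, 1, 0]  (obs o_3=1)
backtrack: best end state = 0; path = [1, 1, 0, 0]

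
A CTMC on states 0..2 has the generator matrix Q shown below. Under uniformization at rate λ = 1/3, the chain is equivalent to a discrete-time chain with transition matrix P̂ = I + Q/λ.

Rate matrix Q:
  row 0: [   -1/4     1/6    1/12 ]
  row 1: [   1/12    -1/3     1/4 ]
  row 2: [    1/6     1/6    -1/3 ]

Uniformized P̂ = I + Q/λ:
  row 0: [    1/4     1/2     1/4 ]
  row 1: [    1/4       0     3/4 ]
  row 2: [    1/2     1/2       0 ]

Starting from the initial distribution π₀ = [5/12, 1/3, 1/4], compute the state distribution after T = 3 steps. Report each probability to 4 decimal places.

t=0: π = [0.4167, 0.3333, 0.2500]
t=1: π = [0.3125, 0.3333, 0.3542]
t=2: π = [0.3385, 0.3333, 0.3281]
t=3: π = [0.3320, 0.3333, 0.3346]

π = [0.3320, 0.3333, 0.3346]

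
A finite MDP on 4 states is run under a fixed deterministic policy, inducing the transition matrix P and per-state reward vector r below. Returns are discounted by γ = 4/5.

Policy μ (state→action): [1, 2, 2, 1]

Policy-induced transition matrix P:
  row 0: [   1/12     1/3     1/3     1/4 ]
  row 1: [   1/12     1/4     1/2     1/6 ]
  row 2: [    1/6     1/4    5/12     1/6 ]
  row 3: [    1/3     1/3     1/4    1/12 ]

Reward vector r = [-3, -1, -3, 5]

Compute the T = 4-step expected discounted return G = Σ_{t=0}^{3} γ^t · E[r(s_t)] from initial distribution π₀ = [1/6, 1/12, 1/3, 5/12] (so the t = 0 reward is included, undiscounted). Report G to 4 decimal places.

G = -1.7457

t=0: π = [0.1667, 0.0833, 0.3333, 0.4167], E[r] = 0.5000, γ^t·E[r] = 0.500000, running G = 0.500000
t=1: π = [0.2153, 0.2986, 0.3403, 0.1458], E[r] = -1.2361, γ^t·E[r] = -0.988889, running G = -0.488889
t=2: π = [0.1481, 0.2801, 0.3993, 0.1725], E[r] = -1.0602, γ^t·E[r] = -0.678519, running G = -1.167407
t=3: π = [0.1597, 0.2767, 0.3989, 0.1646], E[r] = -1.1294, γ^t·E[r] = -0.578272, running G = -1.745679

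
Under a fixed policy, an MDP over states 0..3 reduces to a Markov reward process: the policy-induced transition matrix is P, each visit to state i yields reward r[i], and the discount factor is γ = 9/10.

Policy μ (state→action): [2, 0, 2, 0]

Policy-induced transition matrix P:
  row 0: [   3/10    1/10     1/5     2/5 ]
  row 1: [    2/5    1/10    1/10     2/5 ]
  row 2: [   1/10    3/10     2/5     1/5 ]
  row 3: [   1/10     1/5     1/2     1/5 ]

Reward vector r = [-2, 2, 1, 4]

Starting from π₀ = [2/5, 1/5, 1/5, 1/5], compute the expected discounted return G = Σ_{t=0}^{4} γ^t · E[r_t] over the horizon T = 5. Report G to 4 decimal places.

t=0: π = [0.4000, 0.2000, 0.2000, 0.2000], E[r] = 0.6000, γ^t·E[r] = 0.600000, running G = 0.600000
t=1: π = [0.2400, 0.1600, 0.2800, 0.3200], E[r] = 1.4000, γ^t·E[r] = 1.260000, running G = 1.860000
t=2: π = [0.1960, 0.1880, 0.3360, 0.2800], E[r] = 1.4400, γ^t·E[r] = 1.166400, running G = 3.026400
t=3: π = [0.1956, 0.1952, 0.3324, 0.2768], E[r] = 1.4388, γ^t·E[r] = 1.048885, running G = 4.075285
t=4: π = [0.1977, 0.1942, 0.3300, 0.2782], E[r] = 1.4356, γ^t·E[r] = 0.941897, running G = 5.017182

G = 5.0172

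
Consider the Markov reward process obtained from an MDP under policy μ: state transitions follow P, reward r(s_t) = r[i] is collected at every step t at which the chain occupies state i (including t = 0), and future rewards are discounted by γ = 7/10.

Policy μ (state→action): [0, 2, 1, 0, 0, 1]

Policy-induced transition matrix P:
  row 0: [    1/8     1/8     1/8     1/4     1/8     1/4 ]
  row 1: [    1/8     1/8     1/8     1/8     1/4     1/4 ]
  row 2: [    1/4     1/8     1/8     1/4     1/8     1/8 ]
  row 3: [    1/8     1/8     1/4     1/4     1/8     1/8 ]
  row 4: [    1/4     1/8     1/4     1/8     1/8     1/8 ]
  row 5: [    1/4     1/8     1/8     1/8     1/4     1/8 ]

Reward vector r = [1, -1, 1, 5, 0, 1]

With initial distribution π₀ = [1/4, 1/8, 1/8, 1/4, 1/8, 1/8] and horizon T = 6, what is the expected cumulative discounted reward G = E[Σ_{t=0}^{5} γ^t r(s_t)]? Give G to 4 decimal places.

G = 4.3011

t=0: π = [0.2500, 0.1250, 0.1250, 0.2500, 0.1250, 0.1250], E[r] = 1.6250, γ^t·E[r] = 1.625000, running G = 1.625000
t=1: π = [0.1719, 0.1250, 0.1719, 0.2031, 0.1563, 0.1719], E[r] = 1.4063, γ^t·E[r] = 0.984375, running G = 2.609375
t=2: π = [0.1875, 0.1250, 0.1699, 0.1934, 0.1621, 0.1621], E[r] = 1.3613, γ^t·E[r] = 0.667051, running G = 3.276426
t=3: π = [0.1868, 0.1250, 0.1694, 0.1938, 0.1609, 0.1641], E[r] = 1.3645, γ^t·E[r] = 0.468024, running G = 3.744450
t=4: π = [0.1868, 0.1250, 0.1693, 0.1938, 0.1611, 0.1640], E[r] = 1.3639, γ^t·E[r] = 0.327470, running G = 4.071920
t=5: π = [0.1868, 0.1250, 0.1694, 0.1937, 0.1611, 0.1640], E[r] = 1.3638, γ^t·E[r] = 0.229218, running G = 4.301139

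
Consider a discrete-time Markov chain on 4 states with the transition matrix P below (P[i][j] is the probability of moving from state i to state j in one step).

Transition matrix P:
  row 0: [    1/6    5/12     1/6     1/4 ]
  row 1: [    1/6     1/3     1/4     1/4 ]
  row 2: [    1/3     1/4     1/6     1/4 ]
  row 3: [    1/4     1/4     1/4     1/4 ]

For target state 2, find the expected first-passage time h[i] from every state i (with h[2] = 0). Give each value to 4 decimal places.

h = [4.6222, 4.2667, 0.0000, 4.2963]

First-step conditioning: h[2] = 0; for i ≠ 2, h[i] = 1 + Σ_k P[i][k]·h[k].
  h[0] = 1 + 1/6·h[0] + 5/12·h[1] + 1/4·h[3]
  h[1] = 1 + 1/6·h[0] + 1/3·h[1] + 1/4·h[3]
  h[3] = 1 + 1/4·h[0] + 1/4·h[1] + 1/4·h[3]
Solving the 3×3 linear system over states ≠ 2 gives exactly h = [208/45, 64/15, 0, 116/27] (h[2] = 0 is the target).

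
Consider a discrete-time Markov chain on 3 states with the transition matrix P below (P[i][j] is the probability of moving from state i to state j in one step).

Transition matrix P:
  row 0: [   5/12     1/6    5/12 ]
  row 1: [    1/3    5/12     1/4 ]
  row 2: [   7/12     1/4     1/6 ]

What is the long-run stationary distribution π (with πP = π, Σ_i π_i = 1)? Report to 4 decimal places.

Balance equations π_j = Σ_i π_i·P[i][j]:
  π_0 = 5/12·π_0 + 1/3·π_1 + 7/12·π_2
  π_1 = 1/6·π_0 + 5/12·π_1 + 1/4·π_2
  normalize: π_0 + π_1 + π_2 = 1
Solving the linear system gives exactly π = [61/137, 35/137, 41/137].

π = [0.4453, 0.2555, 0.2993]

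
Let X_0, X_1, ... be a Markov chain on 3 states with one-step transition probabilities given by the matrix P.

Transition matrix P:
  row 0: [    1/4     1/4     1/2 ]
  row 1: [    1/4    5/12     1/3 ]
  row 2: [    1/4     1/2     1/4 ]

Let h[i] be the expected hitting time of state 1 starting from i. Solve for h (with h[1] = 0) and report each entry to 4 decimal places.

h = [2.8571, 0.0000, 2.2857]

First-step conditioning: h[1] = 0; for i ≠ 1, h[i] = 1 + Σ_k P[i][k]·h[k].
  h[0] = 1 + 1/4·h[0] + 1/2·h[2]
  h[2] = 1 + 1/4·h[0] + 1/4·h[2]
Solving the 2×2 linear system over states ≠ 1 gives exactly h = [20/7, 0, 16/7] (h[1] = 0 is the target).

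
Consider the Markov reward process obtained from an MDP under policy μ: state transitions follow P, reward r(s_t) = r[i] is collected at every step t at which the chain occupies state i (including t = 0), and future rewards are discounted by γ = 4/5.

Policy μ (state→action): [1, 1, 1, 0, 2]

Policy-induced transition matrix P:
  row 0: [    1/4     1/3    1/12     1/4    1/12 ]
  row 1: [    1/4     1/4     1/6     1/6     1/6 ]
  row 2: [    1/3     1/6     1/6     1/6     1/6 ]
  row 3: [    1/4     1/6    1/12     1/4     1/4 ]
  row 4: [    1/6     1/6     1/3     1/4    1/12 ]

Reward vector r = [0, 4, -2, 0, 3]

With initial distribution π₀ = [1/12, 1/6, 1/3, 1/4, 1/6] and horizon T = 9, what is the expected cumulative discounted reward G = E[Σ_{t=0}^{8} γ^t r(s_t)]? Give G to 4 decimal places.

t=0: π = [0.0833, 0.1667, 0.3333, 0.2500, 0.1667], E[r] = 0.5000, γ^t·E[r] = 0.500000, running G = 0.500000
t=1: π = [0.2639, 0.1944, 0.1667, 0.2083, 0.1667], E[r] = 0.9444, γ^t·E[r] = 0.755556, running G = 1.255556
t=2: π = [0.2500, 0.2269, 0.1551, 0.2199, 0.1481], E[r] = 1.0417, γ^t·E[r] = 0.666667, running G = 1.922222
t=3: π = [0.2506, 0.2272, 0.1522, 0.2182, 0.1518], E[r] = 1.0600, γ^t·E[r] = 0.542716, running G = 2.464938
t=4: π = [0.2500, 0.2274, 0.1529, 0.2184, 0.1513], E[r] = 1.0576, γ^t·E[r] = 0.433192, running G = 2.898130
t=5: π = [0.2501, 0.2273, 0.1529, 0.2183, 0.1514], E[r] = 1.0577, γ^t·E[r] = 0.346587, running G = 3.244717
t=6: π = [0.2501, 0.2273, 0.1529, 0.2183, 0.1514], E[r] = 1.0576, γ^t·E[r] = 0.277254, running G = 3.521971
t=7: π = [0.2501, 0.2273, 0.1529, 0.2183, 0.1514], E[r] = 1.0577, γ^t·E[r] = 0.221806, running G = 3.743777
t=8: π = [0.2501, 0.2273, 0.1529, 0.2183, 0.1514], E[r] = 1.0577, γ^t·E[r] = 0.177445, running G = 3.921222

G = 3.9212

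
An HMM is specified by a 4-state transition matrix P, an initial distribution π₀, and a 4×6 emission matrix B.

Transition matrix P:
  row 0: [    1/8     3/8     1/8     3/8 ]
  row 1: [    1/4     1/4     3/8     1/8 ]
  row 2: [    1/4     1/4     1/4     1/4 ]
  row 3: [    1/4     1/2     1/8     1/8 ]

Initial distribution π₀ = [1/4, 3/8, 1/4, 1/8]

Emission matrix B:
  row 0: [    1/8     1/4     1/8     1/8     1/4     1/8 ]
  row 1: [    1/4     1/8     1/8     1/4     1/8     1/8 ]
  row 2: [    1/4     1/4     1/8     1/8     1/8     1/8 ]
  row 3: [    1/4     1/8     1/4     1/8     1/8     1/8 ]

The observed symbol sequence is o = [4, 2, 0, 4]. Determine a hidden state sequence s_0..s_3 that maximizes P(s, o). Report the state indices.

t=0: δ = [6.250e-02, 4.688e-02, 3.125e-02, 1.562e-02]  (obs o_0=4)
t=1: δ = [1.465e-03, 2.930e-03, 2.197e-03, 5.859e-03]  ψ = [1, 0, 1, 0]  (obs o_1=2)
t=2: δ = [1.831e-04, 7.324e-04, 2.747e-04, 1.831e-04]  ψ = [3, 3, 1, 3]  (obs o_2=0)
t=3: δ = [4.578e-05, 2.289e-05, 3.433e-05, 1.144e-05]  ψ = [1, 1, 1, 1]  (obs o_3=4)
backtrack: best end state = 0; path = [0, 3, 1, 0]

path = [0, 3, 1, 0]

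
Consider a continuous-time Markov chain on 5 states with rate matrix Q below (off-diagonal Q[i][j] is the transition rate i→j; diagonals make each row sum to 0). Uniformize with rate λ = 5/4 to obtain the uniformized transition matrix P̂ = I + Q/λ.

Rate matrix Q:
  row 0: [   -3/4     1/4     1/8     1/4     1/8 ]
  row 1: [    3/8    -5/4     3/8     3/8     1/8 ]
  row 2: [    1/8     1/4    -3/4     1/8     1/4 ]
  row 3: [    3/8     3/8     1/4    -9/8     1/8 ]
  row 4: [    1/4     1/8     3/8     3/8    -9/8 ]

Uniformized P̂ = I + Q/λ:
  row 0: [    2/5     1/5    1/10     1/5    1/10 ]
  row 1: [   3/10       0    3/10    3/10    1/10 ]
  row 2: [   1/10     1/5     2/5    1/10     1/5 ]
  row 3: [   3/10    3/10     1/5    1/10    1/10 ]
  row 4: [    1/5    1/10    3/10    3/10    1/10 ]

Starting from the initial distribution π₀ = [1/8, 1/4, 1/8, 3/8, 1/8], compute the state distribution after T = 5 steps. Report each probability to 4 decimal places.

t=0: π = [0.1250, 0.2500, 0.1250, 0.3750, 0.1250]
t=1: π = [0.2750, 0.1750, 0.2500, 0.1875, 0.1125]
t=2: π = [0.2663, 0.1725, 0.2513, 0.1850, 0.1250]
t=3: π = [0.2639, 0.1715, 0.2534, 0.1861, 0.1251]
t=4: π = [0.2632, 0.1718, 0.2540, 0.1857, 0.1253]
t=5: π = [0.2630, 0.1717, 0.2542, 0.1857, 0.1254]

π = [0.2630, 0.1717, 0.2542, 0.1857, 0.1254]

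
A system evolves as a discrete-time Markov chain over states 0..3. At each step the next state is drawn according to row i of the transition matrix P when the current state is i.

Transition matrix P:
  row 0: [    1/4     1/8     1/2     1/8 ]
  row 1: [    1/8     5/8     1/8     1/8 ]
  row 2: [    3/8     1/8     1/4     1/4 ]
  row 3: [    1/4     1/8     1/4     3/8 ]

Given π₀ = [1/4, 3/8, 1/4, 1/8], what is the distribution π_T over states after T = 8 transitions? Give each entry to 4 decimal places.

t=0: π = [0.2500, 0.3750, 0.2500, 0.1250]
t=1: π = [0.2344, 0.3125, 0.2656, 0.1875]
t=2: π = [0.2441, 0.2813, 0.2695, 0.2051]
t=3: π = [0.2485, 0.2656, 0.2759, 0.2100]
t=4: π = [0.2513, 0.2578, 0.2789, 0.2120]
t=5: π = [0.2526, 0.2539, 0.2806, 0.2129]
t=6: π = [0.2533, 0.2520, 0.2814, 0.2133]
t=7: π = [0.2537, 0.2510, 0.2818, 0.2135]
t=8: π = [0.2539, 0.2505, 0.2820, 0.2136]

π = [0.2539, 0.2505, 0.2820, 0.2136]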